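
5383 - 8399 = -3016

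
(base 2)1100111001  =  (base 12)589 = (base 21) 1i6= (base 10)825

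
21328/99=215 + 43/99 = 215.43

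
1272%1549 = 1272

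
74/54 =37/27 = 1.37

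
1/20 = 1/20 = 0.05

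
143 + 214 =357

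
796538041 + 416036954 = 1212574995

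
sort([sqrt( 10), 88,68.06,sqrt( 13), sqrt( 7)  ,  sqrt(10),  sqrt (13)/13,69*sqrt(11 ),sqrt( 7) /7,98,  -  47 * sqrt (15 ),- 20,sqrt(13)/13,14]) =[ - 47*sqrt( 15), - 20, sqrt( 13)/13,sqrt( 13)/13, sqrt(7)/7,sqrt( 7),sqrt( 10),sqrt( 10 ), sqrt ( 13), 14 , 68.06, 88 , 98,  69*sqrt (11)]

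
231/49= 4+5/7 = 4.71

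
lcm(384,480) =1920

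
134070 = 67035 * 2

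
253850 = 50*5077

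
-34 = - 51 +17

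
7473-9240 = - 1767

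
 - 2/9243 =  - 1 + 9241/9243 = - 0.00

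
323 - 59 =264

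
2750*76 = 209000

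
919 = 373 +546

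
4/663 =4/663 = 0.01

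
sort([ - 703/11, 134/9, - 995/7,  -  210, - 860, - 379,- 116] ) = [ - 860, - 379, - 210, - 995/7, - 116, - 703/11,134/9]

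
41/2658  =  41/2658= 0.02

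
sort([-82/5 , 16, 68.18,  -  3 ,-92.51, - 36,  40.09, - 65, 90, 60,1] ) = [  -  92.51, - 65,-36, - 82/5, - 3, 1, 16,40.09, 60, 68.18,  90 ]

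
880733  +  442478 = 1323211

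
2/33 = 2/33=0.06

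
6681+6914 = 13595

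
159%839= 159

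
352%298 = 54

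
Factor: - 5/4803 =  - 3^(-1)*5^1*1601^(-1 ) 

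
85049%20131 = 4525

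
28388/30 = 14194/15 = 946.27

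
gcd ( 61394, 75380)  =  2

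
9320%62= 20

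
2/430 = 1/215 = 0.00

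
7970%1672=1282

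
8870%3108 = 2654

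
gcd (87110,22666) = 2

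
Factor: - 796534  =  -2^1*398267^1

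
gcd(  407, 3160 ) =1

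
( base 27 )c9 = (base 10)333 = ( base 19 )HA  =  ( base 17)12A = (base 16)14D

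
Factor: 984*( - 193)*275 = - 52225800  =  - 2^3*3^1 * 5^2*11^1*41^1 *193^1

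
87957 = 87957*1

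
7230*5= 36150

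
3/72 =1/24  =  0.04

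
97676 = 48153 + 49523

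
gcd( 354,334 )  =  2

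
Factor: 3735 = 3^2 * 5^1*83^1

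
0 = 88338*0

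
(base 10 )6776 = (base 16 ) 1A78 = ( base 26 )a0g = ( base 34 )5TA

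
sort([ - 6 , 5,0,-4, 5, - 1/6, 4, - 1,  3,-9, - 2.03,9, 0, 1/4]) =[ - 9, - 6, -4, - 2.03, - 1,  -  1/6,0, 0,1/4,  3,  4,  5, 5, 9] 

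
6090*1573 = 9579570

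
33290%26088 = 7202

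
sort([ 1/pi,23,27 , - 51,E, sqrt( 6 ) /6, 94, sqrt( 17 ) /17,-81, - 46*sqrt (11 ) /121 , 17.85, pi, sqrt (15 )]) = [ - 81,-51, - 46*sqrt( 11) /121 , sqrt(17 )/17, 1/pi,sqrt( 6 ) /6, E, pi,sqrt (15 ),17.85,23, 27, 94]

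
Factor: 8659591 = 37^1*234043^1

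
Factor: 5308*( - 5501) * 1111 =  - 32440431188= -2^2*11^1*101^1 * 1327^1*5501^1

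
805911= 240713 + 565198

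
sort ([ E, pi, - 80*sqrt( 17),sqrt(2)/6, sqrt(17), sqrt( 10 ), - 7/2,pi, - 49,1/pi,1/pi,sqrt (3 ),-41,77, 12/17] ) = [ - 80*sqrt( 17), - 49, - 41 , - 7/2,sqrt( 2) /6,1/pi,1/pi,12/17 , sqrt(3),E,pi,  pi,sqrt( 10 ),sqrt(17 ),77]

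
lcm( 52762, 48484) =1793908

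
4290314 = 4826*889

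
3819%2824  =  995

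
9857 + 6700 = 16557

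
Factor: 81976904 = 2^3*37^1*276949^1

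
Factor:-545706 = - 2^1*3^2 * 7^1*61^1*71^1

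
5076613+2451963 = 7528576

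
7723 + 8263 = 15986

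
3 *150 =450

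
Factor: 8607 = 3^1*19^1*151^1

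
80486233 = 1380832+79105401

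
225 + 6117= 6342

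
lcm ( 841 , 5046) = 5046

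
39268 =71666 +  - 32398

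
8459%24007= 8459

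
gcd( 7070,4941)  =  1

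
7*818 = 5726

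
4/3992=1/998 = 0.00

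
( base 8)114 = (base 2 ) 1001100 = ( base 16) 4c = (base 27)2M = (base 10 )76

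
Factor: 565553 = 565553^1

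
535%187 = 161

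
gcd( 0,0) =0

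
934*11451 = 10695234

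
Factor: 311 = 311^1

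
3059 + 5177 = 8236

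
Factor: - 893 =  - 19^1*47^1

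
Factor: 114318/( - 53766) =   -  3^1 * 73^1 * 103^ (  -  1) = - 219/103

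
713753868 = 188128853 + 525625015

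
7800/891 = 8 + 224/297=   8.75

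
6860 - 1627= 5233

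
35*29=1015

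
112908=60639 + 52269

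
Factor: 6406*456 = 2^4*3^1*19^1 * 3203^1 = 2921136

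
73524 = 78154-4630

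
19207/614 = 31 + 173/614 = 31.28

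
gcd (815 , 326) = 163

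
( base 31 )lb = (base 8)1226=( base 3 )220112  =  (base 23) 15I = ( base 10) 662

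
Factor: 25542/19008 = 43/32 = 2^( - 5 ) * 43^1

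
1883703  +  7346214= 9229917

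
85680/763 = 112 + 32/109 = 112.29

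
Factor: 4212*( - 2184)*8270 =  - 2^6*3^5*5^1* 7^1*13^2*827^1 = - 76075796160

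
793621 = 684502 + 109119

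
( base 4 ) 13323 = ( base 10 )507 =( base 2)111111011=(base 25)K7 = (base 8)773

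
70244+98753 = 168997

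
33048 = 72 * 459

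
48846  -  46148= 2698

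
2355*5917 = 13934535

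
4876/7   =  696 + 4/7 = 696.57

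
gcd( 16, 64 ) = 16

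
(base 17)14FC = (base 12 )3800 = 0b1100011000000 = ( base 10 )6336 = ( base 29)7fe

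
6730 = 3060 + 3670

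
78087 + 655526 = 733613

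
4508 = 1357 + 3151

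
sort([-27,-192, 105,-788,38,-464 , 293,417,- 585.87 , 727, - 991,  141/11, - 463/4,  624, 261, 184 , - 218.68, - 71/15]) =[ -991, - 788, - 585.87,-464,  -  218.68,- 192 , - 463/4,  -  27,-71/15, 141/11,38,105, 184, 261 , 293,417,  624,  727 ] 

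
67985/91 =67985/91 = 747.09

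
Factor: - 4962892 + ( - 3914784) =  - 2^2 *73^1*30403^1 = - 8877676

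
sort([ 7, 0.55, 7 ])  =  [0.55,  7,7]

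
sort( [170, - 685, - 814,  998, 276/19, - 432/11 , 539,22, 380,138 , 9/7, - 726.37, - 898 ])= [ - 898, - 814, - 726.37, - 685, - 432/11, 9/7,276/19,22,  138,170, 380 , 539,998]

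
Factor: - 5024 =-2^5*157^1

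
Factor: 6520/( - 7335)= - 8/9=- 2^3*3^( - 2 ) 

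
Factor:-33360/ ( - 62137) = 2^4*3^1*5^1*139^1*62137^( - 1)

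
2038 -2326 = - 288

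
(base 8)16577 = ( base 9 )11320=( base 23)e67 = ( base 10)7551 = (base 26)B4B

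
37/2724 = 37/2724=0.01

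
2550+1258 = 3808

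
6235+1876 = 8111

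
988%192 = 28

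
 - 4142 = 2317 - 6459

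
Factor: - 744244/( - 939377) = 2^2 * 43^1*4327^1*939377^ (-1)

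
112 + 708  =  820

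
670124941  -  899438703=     -  229313762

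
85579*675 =57765825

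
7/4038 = 7/4038 = 0.00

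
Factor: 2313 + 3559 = 5872 = 2^4*367^1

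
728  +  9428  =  10156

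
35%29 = 6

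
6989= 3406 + 3583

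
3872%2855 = 1017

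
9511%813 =568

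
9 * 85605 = 770445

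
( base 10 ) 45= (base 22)21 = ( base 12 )39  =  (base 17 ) 2b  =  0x2D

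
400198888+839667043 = 1239865931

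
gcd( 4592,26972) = 4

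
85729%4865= 3024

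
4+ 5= 9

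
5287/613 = 5287/613 = 8.62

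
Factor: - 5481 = - 3^3*7^1 *29^1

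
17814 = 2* 8907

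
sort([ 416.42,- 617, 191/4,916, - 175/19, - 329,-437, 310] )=[ - 617,  -  437,-329, - 175/19,  191/4 , 310,416.42  ,  916]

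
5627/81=69+38/81 = 69.47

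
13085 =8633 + 4452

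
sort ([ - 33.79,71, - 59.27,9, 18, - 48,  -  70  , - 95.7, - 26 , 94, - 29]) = [-95.7 ,  -  70,- 59.27, - 48, - 33.79,-29 , - 26,9 , 18,71,94 ] 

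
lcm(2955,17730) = 17730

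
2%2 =0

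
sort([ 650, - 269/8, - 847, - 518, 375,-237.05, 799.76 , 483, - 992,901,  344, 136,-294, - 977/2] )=[ - 992, - 847, - 518, - 977/2, - 294 , - 237.05, - 269/8, 136 , 344 , 375,483,  650,799.76,901]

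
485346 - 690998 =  - 205652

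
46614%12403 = 9405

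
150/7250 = 3/145= 0.02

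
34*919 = 31246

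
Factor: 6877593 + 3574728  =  10452321 =3^4 *11^1*11731^1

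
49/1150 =49/1150  =  0.04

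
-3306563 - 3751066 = -7057629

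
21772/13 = 1674+10/13 = 1674.77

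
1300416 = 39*33344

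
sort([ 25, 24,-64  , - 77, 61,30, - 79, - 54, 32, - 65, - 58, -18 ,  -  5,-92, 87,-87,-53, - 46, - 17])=[ - 92, - 87, - 79, - 77, - 65, -64, - 58,-54, - 53, -46, - 18,-17, - 5, 24, 25, 30,  32, 61, 87]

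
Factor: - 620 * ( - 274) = 169880 = 2^3*5^1*  31^1*137^1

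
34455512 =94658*364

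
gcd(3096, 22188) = 516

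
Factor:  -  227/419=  - 227^1*419^ (  -  1) 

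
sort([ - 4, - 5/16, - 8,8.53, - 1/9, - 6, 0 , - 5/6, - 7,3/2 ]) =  [ - 8, - 7, - 6, - 4, - 5/6 ,-5/16, - 1/9,0, 3/2, 8.53]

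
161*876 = 141036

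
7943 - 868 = 7075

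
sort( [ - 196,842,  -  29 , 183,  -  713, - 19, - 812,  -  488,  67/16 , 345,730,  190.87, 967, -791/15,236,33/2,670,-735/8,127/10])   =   [ - 812 ,-713, - 488, -196,-735/8,  -  791/15,-29,- 19,67/16,127/10,33/2, 183,  190.87,236, 345, 670,730, 842,967]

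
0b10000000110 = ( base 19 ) 2G4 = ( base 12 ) 71a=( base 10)1030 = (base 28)18m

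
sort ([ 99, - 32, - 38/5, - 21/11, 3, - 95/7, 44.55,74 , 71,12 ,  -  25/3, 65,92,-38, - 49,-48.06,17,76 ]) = [ - 49,-48.06,-38, - 32, - 95/7, - 25/3,-38/5,  -  21/11 , 3 , 12,17,44.55,65,  71,74, 76,92,  99]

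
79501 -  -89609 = 169110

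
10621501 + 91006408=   101627909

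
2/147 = 2/147 = 0.01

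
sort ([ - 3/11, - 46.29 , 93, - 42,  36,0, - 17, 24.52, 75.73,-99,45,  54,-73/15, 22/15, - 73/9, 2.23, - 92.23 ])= [ - 99, - 92.23, - 46.29, - 42, - 17,-73/9, - 73/15, - 3/11, 0, 22/15,2.23 , 24.52, 36, 45, 54, 75.73,93] 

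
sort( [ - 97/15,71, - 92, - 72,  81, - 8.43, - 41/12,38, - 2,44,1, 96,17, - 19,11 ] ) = [ - 92, - 72 , - 19, - 8.43, - 97/15, - 41/12, - 2,1,11,  17,38,  44,71,81,96 ]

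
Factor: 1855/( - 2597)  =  -5/7= - 5^1*7^( - 1 )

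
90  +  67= 157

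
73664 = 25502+48162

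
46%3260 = 46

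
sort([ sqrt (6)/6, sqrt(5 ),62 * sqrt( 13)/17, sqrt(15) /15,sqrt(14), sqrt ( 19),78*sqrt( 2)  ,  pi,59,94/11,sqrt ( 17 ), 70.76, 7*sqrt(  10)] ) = [ sqrt(15) /15,sqrt( 6 )/6, sqrt(5),pi,sqrt( 14) , sqrt( 17), sqrt(19),94/11, 62*sqrt(13)/17,7*sqrt(10),  59,70.76, 78*sqrt( 2)] 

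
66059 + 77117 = 143176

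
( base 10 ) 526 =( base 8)1016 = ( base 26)k6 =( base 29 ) I4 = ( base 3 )201111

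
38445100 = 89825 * 428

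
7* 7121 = 49847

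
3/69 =1/23= 0.04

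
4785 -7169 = -2384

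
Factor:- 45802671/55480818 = -15267557/18493606 = -2^(-1 ) * 9246803^ (-1 )*15267557^1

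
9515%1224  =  947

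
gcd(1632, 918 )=102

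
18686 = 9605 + 9081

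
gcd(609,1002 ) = 3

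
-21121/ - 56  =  21121/56 =377.16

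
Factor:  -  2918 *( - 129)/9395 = 2^1*3^1 *5^( - 1 )*43^1*1459^1* 1879^( - 1) = 376422/9395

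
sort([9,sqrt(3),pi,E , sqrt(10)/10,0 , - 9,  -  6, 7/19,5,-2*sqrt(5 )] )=[-9, - 6, - 2*sqrt(5),0,sqrt(10) /10,7/19,sqrt(3), E, pi,5,9 ] 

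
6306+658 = 6964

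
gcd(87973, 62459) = 1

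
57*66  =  3762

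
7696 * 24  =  184704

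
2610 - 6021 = -3411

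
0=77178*0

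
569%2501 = 569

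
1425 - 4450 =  - 3025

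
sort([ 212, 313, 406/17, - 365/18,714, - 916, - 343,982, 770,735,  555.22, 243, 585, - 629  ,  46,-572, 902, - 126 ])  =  [ - 916 , - 629, - 572, - 343, - 126 , - 365/18, 406/17,46, 212,243 , 313, 555.22 , 585, 714, 735 , 770,902,  982]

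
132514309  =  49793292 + 82721017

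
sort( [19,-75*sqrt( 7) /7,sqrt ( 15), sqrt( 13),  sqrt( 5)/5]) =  [-75*sqrt(7) /7,sqrt( 5)/5,  sqrt( 13),sqrt(15),  19 ]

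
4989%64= 61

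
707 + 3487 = 4194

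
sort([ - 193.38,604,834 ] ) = [ - 193.38,604 , 834]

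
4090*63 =257670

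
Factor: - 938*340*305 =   -  97270600 = - 2^3*5^2 * 7^1*17^1 * 61^1 * 67^1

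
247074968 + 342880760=589955728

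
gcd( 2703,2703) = 2703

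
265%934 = 265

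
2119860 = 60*35331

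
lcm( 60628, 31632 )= 727536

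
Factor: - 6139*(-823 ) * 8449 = 42687702253 = 7^2*17^1*71^1*823^1*877^1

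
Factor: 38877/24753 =37^ ( - 1 )*223^( - 1) * 12959^1 = 12959/8251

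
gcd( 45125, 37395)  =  5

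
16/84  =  4/21 = 0.19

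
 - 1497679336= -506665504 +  - 991013832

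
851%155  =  76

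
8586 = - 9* ( - 954) 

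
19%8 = 3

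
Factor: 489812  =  2^2 * 122453^1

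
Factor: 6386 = 2^1*31^1*103^1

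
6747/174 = 38 + 45/58 = 38.78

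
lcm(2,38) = 38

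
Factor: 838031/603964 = 2^( - 2 )*139^1 *6029^1*150991^(-1 )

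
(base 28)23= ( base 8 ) 73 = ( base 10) 59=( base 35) 1O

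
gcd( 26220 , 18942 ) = 6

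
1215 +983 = 2198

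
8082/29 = 8082/29   =  278.69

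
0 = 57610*0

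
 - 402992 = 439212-842204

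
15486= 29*534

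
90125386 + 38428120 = 128553506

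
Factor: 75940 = 2^2*5^1 * 3797^1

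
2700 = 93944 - 91244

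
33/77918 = 33/77918 =0.00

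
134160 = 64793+69367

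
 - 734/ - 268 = 367/134 = 2.74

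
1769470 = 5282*335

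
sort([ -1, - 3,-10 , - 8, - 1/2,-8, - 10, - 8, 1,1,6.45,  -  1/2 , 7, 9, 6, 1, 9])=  [ -10, - 10, - 8, - 8, - 8,  -  3,-1 , - 1/2, - 1/2,1, 1, 1,6, 6.45, 7, 9,9]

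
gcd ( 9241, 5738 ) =1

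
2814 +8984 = 11798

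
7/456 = 7/456 = 0.02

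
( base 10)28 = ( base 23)15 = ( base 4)130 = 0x1C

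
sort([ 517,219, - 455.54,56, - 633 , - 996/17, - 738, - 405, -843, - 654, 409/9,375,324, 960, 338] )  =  [ - 843,  -  738, - 654, - 633,  -  455.54, - 405,-996/17, 409/9 , 56, 219 , 324,338, 375,517 , 960]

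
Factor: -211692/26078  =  -138/17 = - 2^1*3^1*17^(-1) * 23^1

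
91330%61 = 13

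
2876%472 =44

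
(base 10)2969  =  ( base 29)3fb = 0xB99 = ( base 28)3M1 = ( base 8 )5631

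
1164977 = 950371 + 214606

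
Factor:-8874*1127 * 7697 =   -  2^1 * 3^2*7^2*17^1*23^1*29^1  *  43^1*179^1 = -76977681606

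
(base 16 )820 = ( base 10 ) 2080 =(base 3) 2212001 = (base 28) 2I8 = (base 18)67A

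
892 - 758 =134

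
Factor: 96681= 3^1*13^1*37^1*67^1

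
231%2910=231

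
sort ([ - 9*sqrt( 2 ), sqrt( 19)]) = [ - 9*sqrt( 2 ), sqrt(19 )]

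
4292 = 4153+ 139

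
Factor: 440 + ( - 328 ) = 112 = 2^4*7^1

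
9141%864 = 501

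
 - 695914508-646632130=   - 1342546638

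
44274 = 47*942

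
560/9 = 62 + 2/9 = 62.22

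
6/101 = 6/101 = 0.06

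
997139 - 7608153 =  -6611014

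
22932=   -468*(  -  49)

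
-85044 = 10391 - 95435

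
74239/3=24746+ 1/3 =24746.33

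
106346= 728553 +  - 622207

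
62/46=31/23 = 1.35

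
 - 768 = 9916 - 10684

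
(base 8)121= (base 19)45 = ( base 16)51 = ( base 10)81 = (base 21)3i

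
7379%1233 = 1214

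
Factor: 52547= 11^1 * 17^1*281^1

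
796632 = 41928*19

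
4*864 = 3456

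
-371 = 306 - 677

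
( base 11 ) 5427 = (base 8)16000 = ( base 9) 10744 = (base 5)212133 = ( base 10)7168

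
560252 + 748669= 1308921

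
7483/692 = 7483/692 = 10.81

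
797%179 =81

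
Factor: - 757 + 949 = 2^6*3^1 = 192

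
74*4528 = 335072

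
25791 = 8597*3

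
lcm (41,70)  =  2870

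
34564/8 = 4320 + 1/2 = 4320.50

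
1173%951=222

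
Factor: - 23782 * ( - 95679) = 2^1*3^2*11^1*23^1*47^1*10631^1 = 2275437978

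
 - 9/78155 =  - 1 + 78146/78155  =  - 0.00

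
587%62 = 29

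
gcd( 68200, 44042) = 2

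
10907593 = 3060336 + 7847257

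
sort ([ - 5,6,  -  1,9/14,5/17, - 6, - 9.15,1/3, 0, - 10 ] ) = [ - 10,  -  9.15, - 6, - 5, - 1, 0, 5/17,1/3, 9/14,6 ]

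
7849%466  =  393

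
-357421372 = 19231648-376653020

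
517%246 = 25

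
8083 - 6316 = 1767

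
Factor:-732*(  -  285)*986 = 205699320 = 2^3*3^2*5^1*17^1*19^1*29^1*61^1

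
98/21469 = 14/3067 = 0.00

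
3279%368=335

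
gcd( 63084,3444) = 84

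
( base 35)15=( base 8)50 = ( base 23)1H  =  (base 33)17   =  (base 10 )40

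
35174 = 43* 818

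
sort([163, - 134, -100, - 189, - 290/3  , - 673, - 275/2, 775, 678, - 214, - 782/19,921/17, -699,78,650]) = [ - 699, - 673,- 214, -189,-275/2, - 134, - 100, - 290/3, - 782/19, 921/17,78 , 163,  650,678,775 ]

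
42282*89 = 3763098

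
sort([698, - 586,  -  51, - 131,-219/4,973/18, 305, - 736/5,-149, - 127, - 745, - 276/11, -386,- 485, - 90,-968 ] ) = [-968,- 745, - 586, - 485,-386, -149,  -  736/5, - 131, - 127, - 90,-219/4 , - 51,  -  276/11,973/18,305,698]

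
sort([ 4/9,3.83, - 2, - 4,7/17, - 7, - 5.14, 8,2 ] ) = [ - 7, - 5.14, - 4,-2,7/17, 4/9, 2, 3.83, 8 ] 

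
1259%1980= 1259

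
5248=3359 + 1889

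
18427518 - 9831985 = 8595533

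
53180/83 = 640 + 60/83  =  640.72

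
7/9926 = 1/1418 = 0.00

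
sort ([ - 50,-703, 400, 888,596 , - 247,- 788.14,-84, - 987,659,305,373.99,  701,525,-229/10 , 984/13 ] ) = [ - 987,  -  788.14, - 703, - 247,-84,  -  50,  -  229/10, 984/13,305,373.99,400, 525,596,659, 701,888 ]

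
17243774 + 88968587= 106212361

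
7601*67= 509267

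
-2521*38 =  - 95798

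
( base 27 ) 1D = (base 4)220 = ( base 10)40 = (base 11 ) 37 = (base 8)50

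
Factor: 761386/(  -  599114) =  - 380693/299557 = - 17^(-1 )*37^1 * 67^( - 1)*263^( - 1)*10289^1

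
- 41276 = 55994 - 97270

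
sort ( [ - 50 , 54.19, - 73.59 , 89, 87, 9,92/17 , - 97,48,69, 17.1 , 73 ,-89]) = [ - 97,-89 ,-73.59,-50, 92/17,9,17.1, 48 , 54.19, 69,  73, 87 , 89] 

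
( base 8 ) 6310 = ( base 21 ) 78H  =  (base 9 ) 4435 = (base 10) 3272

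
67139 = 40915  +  26224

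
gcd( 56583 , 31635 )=9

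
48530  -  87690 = - 39160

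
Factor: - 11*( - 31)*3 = 3^1*11^1*31^1 =1023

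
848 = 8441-7593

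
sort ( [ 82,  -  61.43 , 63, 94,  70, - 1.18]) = [-61.43, - 1.18, 63, 70, 82 , 94]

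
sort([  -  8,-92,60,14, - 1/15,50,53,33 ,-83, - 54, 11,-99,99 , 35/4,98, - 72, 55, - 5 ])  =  [-99, - 92,- 83, - 72 , - 54, - 8  , - 5 , - 1/15, 35/4, 11,14,33, 50,  53,55,60, 98,99 ]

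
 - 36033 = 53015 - 89048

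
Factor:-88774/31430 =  - 6341/2245 = - 5^( - 1 )* 17^1 *373^1 * 449^ ( - 1)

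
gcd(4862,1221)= 11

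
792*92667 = 73392264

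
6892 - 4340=2552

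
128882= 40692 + 88190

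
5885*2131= 12540935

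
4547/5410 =4547/5410 = 0.84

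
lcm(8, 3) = 24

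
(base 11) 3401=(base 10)4478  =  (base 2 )1000101111110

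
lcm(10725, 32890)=493350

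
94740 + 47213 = 141953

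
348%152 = 44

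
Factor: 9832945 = 5^1*1966589^1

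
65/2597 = 65/2597 =0.03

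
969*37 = 35853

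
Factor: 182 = 2^1*7^1*13^1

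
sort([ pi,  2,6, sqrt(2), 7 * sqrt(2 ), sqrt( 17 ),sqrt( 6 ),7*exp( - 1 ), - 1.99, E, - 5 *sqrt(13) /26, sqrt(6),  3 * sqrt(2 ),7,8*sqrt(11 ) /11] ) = [ - 1.99, - 5 * sqrt (13)/26 , sqrt(2), 2, 8 * sqrt( 11) /11, sqrt(6 ), sqrt ( 6),7 * exp (  -  1 ), E,pi  ,  sqrt ( 17 ), 3*sqrt(2),6, 7 , 7*sqrt(2)]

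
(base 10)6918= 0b1101100000110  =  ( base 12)4006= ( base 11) 521A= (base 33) 6bl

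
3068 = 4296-1228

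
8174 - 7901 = 273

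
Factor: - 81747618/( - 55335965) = 2^1*3^1 * 5^(-1 )*191^1*71333^1 * 11067193^(-1 )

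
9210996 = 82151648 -72940652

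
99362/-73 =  - 1362 + 64/73= - 1361.12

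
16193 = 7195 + 8998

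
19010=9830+9180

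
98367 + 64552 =162919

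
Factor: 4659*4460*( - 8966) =- 186305769240 = - 2^3*3^1*5^1*223^1*1553^1*4483^1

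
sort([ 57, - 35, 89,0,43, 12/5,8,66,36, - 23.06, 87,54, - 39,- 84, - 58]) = [-84, - 58 , - 39, - 35, - 23.06 , 0,12/5,8,36,43,54, 57,66,87, 89]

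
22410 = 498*45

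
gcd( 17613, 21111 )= 3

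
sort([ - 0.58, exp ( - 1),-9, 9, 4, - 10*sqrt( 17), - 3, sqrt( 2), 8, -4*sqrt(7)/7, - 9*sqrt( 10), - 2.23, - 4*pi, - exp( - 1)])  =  [-10*sqrt(17 ), - 9*sqrt(10), - 4 * pi, - 9, - 3, - 2.23,-4* sqrt(7)/7, - 0.58, - exp( - 1),exp( - 1) , sqrt( 2), 4, 8,9 ] 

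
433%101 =29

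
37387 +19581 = 56968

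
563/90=6+23/90 = 6.26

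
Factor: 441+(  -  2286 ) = -3^2 * 5^1* 41^1= -1845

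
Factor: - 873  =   - 3^2*97^1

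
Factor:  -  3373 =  - 3373^1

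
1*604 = 604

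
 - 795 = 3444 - 4239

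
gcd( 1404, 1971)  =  27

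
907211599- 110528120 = 796683479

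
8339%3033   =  2273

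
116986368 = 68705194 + 48281174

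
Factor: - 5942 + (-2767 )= - 3^1*2903^1 = - 8709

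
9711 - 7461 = 2250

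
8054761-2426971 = 5627790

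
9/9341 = 9/9341 = 0.00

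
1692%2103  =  1692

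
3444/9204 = 287/767  =  0.37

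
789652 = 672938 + 116714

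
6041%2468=1105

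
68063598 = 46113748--21949850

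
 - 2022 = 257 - 2279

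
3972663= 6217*639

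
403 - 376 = 27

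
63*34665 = 2183895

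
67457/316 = 213 + 149/316  =  213.47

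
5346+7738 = 13084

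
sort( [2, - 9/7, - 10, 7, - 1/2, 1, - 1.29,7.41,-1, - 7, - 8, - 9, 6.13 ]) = [ - 10, - 9, - 8, - 7, - 1.29, - 9/7, - 1, - 1/2, 1,  2, 6.13, 7,  7.41 ] 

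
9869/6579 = 1 + 3290/6579 = 1.50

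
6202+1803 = 8005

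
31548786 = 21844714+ 9704072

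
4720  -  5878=  -  1158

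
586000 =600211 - 14211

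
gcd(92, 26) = 2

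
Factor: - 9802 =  - 2^1*13^2*29^1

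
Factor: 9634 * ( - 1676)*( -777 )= 2^3*3^1*7^1*37^1*419^1*4817^1 = 12545895768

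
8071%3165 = 1741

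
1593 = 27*59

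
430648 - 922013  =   - 491365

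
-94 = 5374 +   -  5468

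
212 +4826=5038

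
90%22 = 2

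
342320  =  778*440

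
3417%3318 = 99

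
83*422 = 35026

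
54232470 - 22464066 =31768404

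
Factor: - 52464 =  - 2^4*3^1* 1093^1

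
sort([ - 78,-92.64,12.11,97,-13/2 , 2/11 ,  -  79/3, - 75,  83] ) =[ - 92.64 , - 78, -75,-79/3,-13/2,  2/11,12.11, 83, 97]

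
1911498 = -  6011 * (  -  318)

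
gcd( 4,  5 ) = 1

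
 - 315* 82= -25830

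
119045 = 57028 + 62017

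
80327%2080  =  1287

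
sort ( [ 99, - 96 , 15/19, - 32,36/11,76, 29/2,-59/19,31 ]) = [-96,-32, - 59/19,15/19, 36/11,29/2,  31, 76,99 ]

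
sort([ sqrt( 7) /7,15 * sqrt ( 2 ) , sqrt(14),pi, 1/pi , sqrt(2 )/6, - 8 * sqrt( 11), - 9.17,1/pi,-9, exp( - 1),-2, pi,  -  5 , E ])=[-8*sqrt( 11), - 9.17,-9, -5, - 2,sqrt(2 ) /6, 1/pi,1/pi,exp( - 1),sqrt ( 7)/7, E,  pi, pi,sqrt(14),15*sqrt ( 2 ) ]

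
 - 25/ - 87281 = 25/87281 = 0.00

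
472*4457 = 2103704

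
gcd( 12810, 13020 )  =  210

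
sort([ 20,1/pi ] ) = [ 1/pi  ,  20 ]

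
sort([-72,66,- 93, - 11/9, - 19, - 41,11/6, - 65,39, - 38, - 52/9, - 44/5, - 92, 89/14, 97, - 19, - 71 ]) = [ - 93, -92, - 72,-71, - 65, - 41, - 38,  -  19, - 19, - 44/5, - 52/9,-11/9,11/6,89/14, 39, 66,97 ]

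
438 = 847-409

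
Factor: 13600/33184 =5^2 * 61^(  -  1 ) =25/61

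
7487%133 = 39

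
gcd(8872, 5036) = 4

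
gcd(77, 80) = 1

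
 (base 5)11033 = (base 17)2b3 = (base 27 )11c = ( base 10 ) 768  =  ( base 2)1100000000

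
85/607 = 85/607=0.14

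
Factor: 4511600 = 2^4*5^2 *11279^1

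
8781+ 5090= 13871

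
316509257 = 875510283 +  - 559001026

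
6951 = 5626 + 1325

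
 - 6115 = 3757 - 9872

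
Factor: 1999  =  1999^1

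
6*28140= 168840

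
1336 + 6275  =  7611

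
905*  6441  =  5829105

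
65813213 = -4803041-- 70616254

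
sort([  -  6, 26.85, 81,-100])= [ - 100,-6, 26.85,  81 ] 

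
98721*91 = 8983611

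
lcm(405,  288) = 12960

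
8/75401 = 8/75401 =0.00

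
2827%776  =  499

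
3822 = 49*78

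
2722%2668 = 54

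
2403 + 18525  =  20928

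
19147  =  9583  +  9564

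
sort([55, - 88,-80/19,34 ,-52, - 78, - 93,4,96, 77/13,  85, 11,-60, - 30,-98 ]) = [ - 98, - 93, - 88,-78 ,-60, - 52,  -  30 , - 80/19,  4, 77/13,  11,34,55, 85,96 ] 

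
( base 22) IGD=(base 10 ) 9077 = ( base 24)FI5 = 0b10001101110101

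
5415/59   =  5415/59 = 91.78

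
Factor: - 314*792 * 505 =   -  125587440 = -2^4*3^2*5^1*11^1*101^1*157^1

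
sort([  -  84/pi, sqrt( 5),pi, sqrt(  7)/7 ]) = [ - 84/pi, sqrt(7 ) /7, sqrt( 5 ), pi ] 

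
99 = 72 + 27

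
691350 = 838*825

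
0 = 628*0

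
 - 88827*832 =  - 73904064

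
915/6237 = 305/2079 = 0.15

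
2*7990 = 15980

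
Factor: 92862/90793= 2^1 * 3^2*7^1*11^1*67^1*90793^( - 1 )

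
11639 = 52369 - 40730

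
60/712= 15/178= 0.08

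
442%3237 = 442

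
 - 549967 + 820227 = 270260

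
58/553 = 58/553= 0.10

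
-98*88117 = -8635466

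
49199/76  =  49199/76  =  647.36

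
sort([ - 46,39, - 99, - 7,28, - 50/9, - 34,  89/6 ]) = [ - 99 , - 46, - 34, - 7,-50/9,89/6, 28, 39] 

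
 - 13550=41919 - 55469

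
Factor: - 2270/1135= - 2^1=- 2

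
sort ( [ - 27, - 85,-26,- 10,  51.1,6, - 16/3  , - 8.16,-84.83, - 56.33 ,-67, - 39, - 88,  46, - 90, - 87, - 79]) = [ - 90, - 88, - 87, - 85,  -  84.83,  -  79, - 67, -56.33, - 39, - 27, - 26, - 10, - 8.16, - 16/3, 6,  46, 51.1]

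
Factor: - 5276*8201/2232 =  - 10817119/558 = - 2^(-1 )*3^( - 2 )*31^( - 1)*59^1*139^1*1319^1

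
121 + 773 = 894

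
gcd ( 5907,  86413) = 1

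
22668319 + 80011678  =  102679997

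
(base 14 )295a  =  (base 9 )11046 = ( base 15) 228c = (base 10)7332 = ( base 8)16244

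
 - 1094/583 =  - 2 + 72/583= -  1.88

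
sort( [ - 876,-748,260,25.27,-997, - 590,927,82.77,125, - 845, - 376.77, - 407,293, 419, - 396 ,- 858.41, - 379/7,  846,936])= [ - 997, - 876, - 858.41, - 845, - 748, - 590 , - 407, - 396,- 376.77, - 379/7, 25.27 , 82.77,125,260, 293, 419, 846 , 927,936]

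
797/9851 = 797/9851 = 0.08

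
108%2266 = 108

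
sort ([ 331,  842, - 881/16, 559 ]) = [ - 881/16, 331,559,842] 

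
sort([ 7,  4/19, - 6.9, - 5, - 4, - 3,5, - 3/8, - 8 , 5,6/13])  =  [ - 8,- 6.9 , - 5, - 4, - 3, - 3/8, 4/19, 6/13,5,5,7]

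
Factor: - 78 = - 2^1*3^1*13^1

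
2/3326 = 1/1663= 0.00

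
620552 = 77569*8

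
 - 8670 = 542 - 9212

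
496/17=496/17 = 29.18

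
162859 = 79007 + 83852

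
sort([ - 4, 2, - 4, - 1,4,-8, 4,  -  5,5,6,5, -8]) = [ - 8 , - 8,-5, - 4, - 4, - 1, 2,4,4,5, 5,6]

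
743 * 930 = 690990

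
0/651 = 0 = 0.00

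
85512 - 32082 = 53430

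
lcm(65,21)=1365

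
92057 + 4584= 96641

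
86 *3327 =286122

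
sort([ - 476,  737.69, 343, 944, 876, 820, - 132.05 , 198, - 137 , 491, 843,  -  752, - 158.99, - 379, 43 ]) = [-752, - 476, - 379,-158.99, - 137, - 132.05, 43,198, 343, 491,737.69, 820,843 , 876, 944 ]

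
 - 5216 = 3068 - 8284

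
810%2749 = 810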